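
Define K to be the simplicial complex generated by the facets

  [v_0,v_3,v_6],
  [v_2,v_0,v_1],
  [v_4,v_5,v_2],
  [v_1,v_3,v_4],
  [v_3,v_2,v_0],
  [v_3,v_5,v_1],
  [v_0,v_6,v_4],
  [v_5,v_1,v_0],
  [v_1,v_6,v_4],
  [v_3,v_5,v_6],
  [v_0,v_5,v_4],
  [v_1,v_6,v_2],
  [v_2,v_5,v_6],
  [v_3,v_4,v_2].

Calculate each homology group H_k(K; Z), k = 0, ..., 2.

Order the vertices as v_0 < v_1 < v_2 < v_3 < v_4 < v_5 < v_6. Listing each simplex with vertices in this order, K has dimension 2 with simplices:

  0-simplices (7): [v_0], [v_1], [v_2], [v_3], [v_4], [v_5], [v_6]
  1-simplices (21): (21 of them)
  2-simplices (14): (14 of them)

giving chain groups C_0 ≅ Z^7, C_1 ≅ Z^21, C_2 ≅ Z^14.

∂_1: C_1 → C_0 maps an edge to its endpoints' difference, ∂[p,q] = q − p. For instance
  ∂[v_1,v_5] = [v_5] − [v_1].
This gives a 7×21 integer matrix of rank 6; reducing to Smith normal form yields diagonal entries (1,1,1,1,1,1).

The boundary map ∂_2: C_2 → C_1 acts by ∂[p,q,r] = [q,r] − [p,r] + [p,q]. For instance
  ∂[v_1,v_3,v_5] = [v_3,v_5] − [v_1,v_5] + [v_1,v_3],
  ∂[v_0,v_4,v_5] = [v_4,v_5] − [v_0,v_5] + [v_0,v_4].
The resulting 21×14 matrix has rank 13, and its Smith normal form has invariant factors (1,1,1,1,1,1,1,1,1,1,1,1,1).

Computing H_k = (kernel of ∂_k) / (image of ∂_{k+1}):

  H_0: rank C_0 − rank ∂_1 = 7 − 6 = 1, and the invariant factors of ∂_1 are all 1, so H_0 ≅ Z.
  H_1: rank ker ∂_1 − rank ∂_2 = (21 − 6) − 13 = 2, and the invariant factors of ∂_2 are all 1, so H_1 ≅ Z^2.
  H_2: rank ker ∂_2 − rank ∂_3 = (14 − 13) − 0 = 1, and there is no ∂_3, so H_2 ≅ Z.

As a check, the Euler characteristic is 7 − 21 + 14 = 0, which agrees with 1 − 2 + 1 = 0.

H_0 = Z,  H_1 = Z^2,  H_2 = Z.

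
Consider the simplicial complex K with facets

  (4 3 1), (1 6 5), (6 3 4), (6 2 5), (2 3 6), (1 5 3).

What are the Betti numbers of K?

We work with the vertex ordering 1 < 2 < 3 < 4 < 5 < 6. The simplices of K, each written with vertices in increasing order, are:

  0-simplices (6): [1], [2], [3], [4], [5], [6]
  1-simplices (12): [1,3], [1,4], [1,5], [1,6], [2,3], [2,5], [2,6], [3,4], [3,5], [3,6], [4,6], [5,6]
  2-simplices (6): [1,3,4], [1,3,5], [1,5,6], [2,3,6], [2,5,6], [3,4,6]

giving chain groups C_0 ≅ Z^6, C_1 ≅ Z^12, C_2 ≅ Z^6.

Boundary ∂_1: C_1 → C_0 maps an edge to its endpoints' difference, ∂[p,q] = q − p. For instance
  ∂[5,6] = [6] − [5].
As a 6×12 matrix over Z this has rank 5, with invariant factors (1,1,1,1,1).

The boundary map ∂_2: C_2 → C_1 maps a triangle to the signed sum of its edges. For instance
  ∂[2,5,6] = [5,6] − [2,6] + [2,5],
  ∂[1,5,6] = [5,6] − [1,6] + [1,5].
This gives a 12×6 integer matrix of rank 6; reducing to Smith normal form yields diagonal entries (1,1,1,1,1,1).

Reading off H_k = ker ∂_k / im ∂_{k+1}:

  H_0: rank C_0 − rank ∂_1 = 6 − 5 = 1, and the invariant factors of ∂_1 are all 1, so H_0 = Z.
  H_1: rank ker ∂_1 − rank ∂_2 = (12 − 5) − 6 = 1, and the invariant factors of ∂_2 are all 1, so H_1 = Z.
  H_2: rank ker ∂_2 − rank ∂_3 = (6 − 6) − 0 = 0, and there is no ∂_3, so H_2 = 0.

As a check, the Euler characteristic is 6 − 12 + 6 = 0, which agrees with 1 − 1 + 0 = 0.
(K is a triangulation of the cylinder S^1 x I.)

Hence the Betti numbers are b_0 = 1, b_1 = 1, b_2 = 0.

b_0 = 1, b_1 = 1, b_2 = 0.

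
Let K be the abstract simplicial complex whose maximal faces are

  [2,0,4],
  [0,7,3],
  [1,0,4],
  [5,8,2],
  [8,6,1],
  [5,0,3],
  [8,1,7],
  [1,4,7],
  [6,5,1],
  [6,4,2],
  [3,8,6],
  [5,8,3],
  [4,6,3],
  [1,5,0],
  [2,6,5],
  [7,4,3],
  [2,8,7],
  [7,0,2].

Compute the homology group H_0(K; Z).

H_0 = Z.

K has 9 vertices, 27 edges, 18 triangles.
rank ∂_0 = 0, rank ∂_1 = 8 ⇒ b_0 = 9 − 0 − 8 = 1; all invariant factors of ∂_1 are 1 so no torsion. So H_0 ≅ Z.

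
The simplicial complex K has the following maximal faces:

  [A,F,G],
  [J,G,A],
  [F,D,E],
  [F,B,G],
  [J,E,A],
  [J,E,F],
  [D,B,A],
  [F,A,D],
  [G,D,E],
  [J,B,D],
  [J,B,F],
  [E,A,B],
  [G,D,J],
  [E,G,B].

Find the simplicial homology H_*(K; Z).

H_0 ≅ Z,  H_1 ≅ Z^2,  H_2 ≅ Z.

K has 7 vertices, 21 edges, 14 triangles.
rank ∂_0 = 0, rank ∂_1 = 6 ⇒ b_0 = 7 − 0 − 6 = 1; all invariant factors of ∂_1 are 1 so no torsion. So H_0 ≅ Z.
rank ∂_1 = 6, rank ∂_2 = 13 ⇒ b_1 = 21 − 6 − 13 = 2; all invariant factors of ∂_2 are 1 so no torsion. So H_1 ≅ Z^2.
rank ∂_2 = 13, rank ∂_3 = 0 ⇒ b_2 = 14 − 13 − 0 = 1. So H_2 ≅ Z.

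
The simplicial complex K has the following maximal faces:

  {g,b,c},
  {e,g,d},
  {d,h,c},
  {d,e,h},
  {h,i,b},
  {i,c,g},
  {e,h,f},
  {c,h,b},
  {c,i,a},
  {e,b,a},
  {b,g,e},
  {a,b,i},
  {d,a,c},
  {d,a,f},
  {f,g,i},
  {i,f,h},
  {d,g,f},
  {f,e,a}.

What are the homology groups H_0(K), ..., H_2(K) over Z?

H_0 = Z,  H_1 = Z ⊕ Z/2,  H_2 = 0.

Order the vertices as a < b < c < d < e < f < g < h < i. Listing each simplex with vertices in this order, K has dimension 2 with simplices:

  0-simplices (9): a, b, c, d, e, f, g, h, i
  1-simplices (27): ab, ac, ad, ae, af, ai, bc, be, bg, bh, bi, cd, cg, ch, ci, de, df, dg, dh, ef, eg, eh, fg, fh, fi, gi, hi
  2-simplices (18): abe, abi, acd, aci, adf, aef, bcg, bch, beg, bhi, cdh, cgi, deg, deh, dfg, efh, fgi, fhi

giving chain groups C_0 ≅ Z^9, C_1 ≅ Z^27, C_2 ≅ Z^18.

The boundary map ∂_1: C_1 → C_0 sends each edge [p,q] (with p < q) to q − p. For instance
  ∂af = f − a.
This gives a 9×27 integer matrix of rank 8; reducing to Smith normal form yields diagonal entries (1,1,1,1,1,1,1,1).

∂_2: C_2 → C_1 sends each 2-simplex [p,q,r] to [q,r] − [p,r] + [p,q]. For instance
  ∂acd = cd − ad + ac,
  ∂deh = eh − dh + de.
This gives a 27×18 integer matrix of rank 18; reducing to Smith normal form yields diagonal entries (1,1,1,1,1,1,1,1,1,1,1,1,1,1,1,1,1,2).

Computing H_k = (kernel of ∂_k) / (image of ∂_{k+1}):

  H_0: rank C_0 − rank ∂_1 = 9 − 8 = 1, and the invariant factors of ∂_1 are all 1, so H_0 ≅ Z.
  H_1: rank ker ∂_1 − rank ∂_2 = (27 − 8) − 18 = 1, and ∂_2 has invariant factor 2 > 1, so H_1 ≅ Z ⊕ Z/2.
  H_2: rank ker ∂_2 − rank ∂_3 = (18 − 18) − 0 = 0, and there is no ∂_3, so H_2 ≅ 0.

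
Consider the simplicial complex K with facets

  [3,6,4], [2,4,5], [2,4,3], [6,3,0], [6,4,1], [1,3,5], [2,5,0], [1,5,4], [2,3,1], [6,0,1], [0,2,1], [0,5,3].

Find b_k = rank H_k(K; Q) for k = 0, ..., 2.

b_0 = 1, b_1 = 0, b_2 = 0.

Order the vertices as 0 < 1 < 2 < 3 < 4 < 5 < 6. Listing each simplex with vertices in this order, K has dimension 2 with simplices:

  0-simplices (7): [0], [1], [2], [3], [4], [5], [6]
  1-simplices (18): [0,1], [0,2], [0,3], [0,5], [0,6], [1,2], [1,3], [1,4], [1,5], [1,6], [2,3], [2,4], [2,5], [3,4], [3,5], [3,6], [4,5], [4,6]
  2-simplices (12): [0,1,2], [0,1,6], [0,2,5], [0,3,5], [0,3,6], [1,2,3], [1,3,5], [1,4,5], [1,4,6], [2,3,4], [2,4,5], [3,4,6]

Hence C_0 ≅ Z^7, C_1 ≅ Z^18, C_2 ≅ Z^12.

The boundary map ∂_1: C_1 → C_0 maps an edge to its endpoints' difference, ∂[p,q] = q − p. For instance
  ∂[1,2] = [2] − [1].
This gives a 7×18 integer matrix of rank 6; reducing to Smith normal form yields diagonal entries (1,1,1,1,1,1).

Boundary ∂_2: C_2 → C_1 acts by ∂[p,q,r] = [q,r] − [p,r] + [p,q]. For instance
  ∂[0,1,2] = [1,2] − [0,2] + [0,1],
  ∂[0,2,5] = [2,5] − [0,5] + [0,2].
This gives a 18×12 integer matrix of rank 12; reducing to Smith normal form yields diagonal entries (1,1,1,1,1,1,1,1,1,1,1,2).

Now H_k = ker ∂_k / im ∂_{k+1}, so:

  H_0: rank C_0 − rank ∂_1 = 7 − 6 = 1, and the invariant factors of ∂_1 are all 1, so H_0 = Z.
  H_1: rank ker ∂_1 − rank ∂_2 = (18 − 6) − 12 = 0, and ∂_2 has invariant factor 2 > 1, so H_1 = Z/2.
  H_2: rank ker ∂_2 − rank ∂_3 = (12 − 12) − 0 = 0, and there is no ∂_3, so H_2 = 0.

As a check, the Euler characteristic is 7 − 18 + 12 = 1, which agrees with 1 − 0 + 0 = 1.
(K is a triangulation of the real projective plane RP^2.)

Hence the Betti numbers are b_0 = 1, b_1 = 0, b_2 = 0.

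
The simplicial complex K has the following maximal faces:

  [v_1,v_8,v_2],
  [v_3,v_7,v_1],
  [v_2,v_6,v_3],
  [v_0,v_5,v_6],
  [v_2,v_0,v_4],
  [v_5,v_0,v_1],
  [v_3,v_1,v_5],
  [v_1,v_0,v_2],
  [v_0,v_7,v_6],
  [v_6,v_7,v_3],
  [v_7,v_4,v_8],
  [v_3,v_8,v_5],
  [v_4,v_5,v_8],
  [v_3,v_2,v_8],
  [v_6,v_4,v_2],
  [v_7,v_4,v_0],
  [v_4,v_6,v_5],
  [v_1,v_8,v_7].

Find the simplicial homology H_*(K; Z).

Take the total order v_0 < v_1 < v_2 < v_3 < v_4 < v_5 < v_6 < v_7 < v_8 on the vertex set. Then K (dimension 2) consists of the simplices:

  0-simplices (9): [v_0], [v_1], [v_2], [v_3], [v_4], [v_5], [v_6], [v_7], [v_8]
  1-simplices (27): (27 of them)
  2-simplices (18): (18 of them)

so the chain groups are C_0 ≅ Z^9, C_1 ≅ Z^27, C_2 ≅ Z^18.

Boundary ∂_1: C_1 → C_0 maps an edge to its endpoints' difference, ∂[p,q] = q − p. For instance
  ∂[v_0,v_7] = [v_7] − [v_0].
As a 9×27 matrix over Z this has rank 8, with invariant factors (1,1,1,1,1,1,1,1).

Boundary ∂_2: C_2 → C_1 sends each 2-simplex [p,q,r] to [q,r] − [p,r] + [p,q]. For instance
  ∂[v_1,v_7,v_8] = [v_7,v_8] − [v_1,v_8] + [v_1,v_7],
  ∂[v_1,v_2,v_8] = [v_2,v_8] − [v_1,v_8] + [v_1,v_2].
The 27×18 boundary matrix has rank 18 and Smith normal form diag(1,1,1,1,1,1,1,1,1,1,1,1,1,1,1,1,1,2).

Reading off H_k = ker ∂_k / im ∂_{k+1}:

  H_0: rank C_0 − rank ∂_1 = 9 − 8 = 1, and the invariant factors of ∂_1 are all 1, so H_0 ≅ Z.
  H_1: rank ker ∂_1 − rank ∂_2 = (27 − 8) − 18 = 1, and ∂_2 has invariant factor 2 > 1, so H_1 ≅ Z × Z/2.
  H_2: rank ker ∂_2 − rank ∂_3 = (18 − 18) − 0 = 0, and there is no ∂_3, so H_2 ≅ 0.

H_0 ≅ Z,  H_1 ≅ Z × Z/2,  H_2 = 0.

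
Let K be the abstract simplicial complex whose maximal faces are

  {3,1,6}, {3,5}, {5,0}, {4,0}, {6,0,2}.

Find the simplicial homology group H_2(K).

Fix the vertex order 0 < 1 < 2 < 3 < 4 < 5 < 6 and write every simplex with vertices in increasing order. Then dim K = 2 and the simplices of K are:

  0-simplices (7): [0], [1], [2], [3], [4], [5], [6]
  1-simplices (9): [0,2], [0,4], [0,5], [0,6], [1,3], [1,6], [2,6], [3,5], [3,6]
  2-simplices (2): [0,2,6], [1,3,6]

giving chain groups C_0 ≅ Z^7, C_1 ≅ Z^9, C_2 ≅ Z^2.

Boundary ∂_1: C_1 → C_0 maps an edge to its endpoints' difference, ∂[p,q] = q − p.
As a 7×9 matrix over Z this has rank 6, with invariant factors (1,1,1,1,1,1).

Boundary ∂_2: C_2 → C_1 sends each 2-simplex [p,q,r] to [q,r] − [p,r] + [p,q]. For instance
  ∂[0,2,6] = [2,6] − [0,6] + [0,2],
  ∂[1,3,6] = [3,6] − [1,6] + [1,3].
The resulting 9×2 matrix has rank 2, and its Smith normal form has invariant factors (1,1).

Now H_k = ker ∂_k / im ∂_{k+1}, so:

  H_2: rank ker ∂_2 − rank ∂_3 = (2 − 2) − 0 = 0, and there is no ∂_3, so H_2 = 0.

H_2 = 0.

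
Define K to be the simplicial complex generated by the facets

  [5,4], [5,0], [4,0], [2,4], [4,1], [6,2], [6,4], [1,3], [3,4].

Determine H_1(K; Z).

H_1 = Z^3.

We work with the vertex ordering 0 < 1 < 2 < 3 < 4 < 5 < 6. The simplices of K, each written with vertices in increasing order, are:

  0-simplices (7): [0], [1], [2], [3], [4], [5], [6]
  1-simplices (9): [0,4], [0,5], [1,3], [1,4], [2,4], [2,6], [3,4], [4,5], [4,6]

Hence C_0 ≅ Z^7, C_1 ≅ Z^9.

The boundary map ∂_1: C_1 → C_0 is given by ∂[p,q] = [q] − [p]. For instance
  ∂[0,4] = [4] − [0].
This gives a 7×9 integer matrix of rank 6; reducing to Smith normal form yields diagonal entries (1,1,1,1,1,1).

Now H_k = ker ∂_k / im ∂_{k+1}, so:

  H_1: rank ker ∂_1 − rank ∂_2 = (9 − 6) − 0 = 3, and there is no ∂_2, so H_1 ≅ Z^3.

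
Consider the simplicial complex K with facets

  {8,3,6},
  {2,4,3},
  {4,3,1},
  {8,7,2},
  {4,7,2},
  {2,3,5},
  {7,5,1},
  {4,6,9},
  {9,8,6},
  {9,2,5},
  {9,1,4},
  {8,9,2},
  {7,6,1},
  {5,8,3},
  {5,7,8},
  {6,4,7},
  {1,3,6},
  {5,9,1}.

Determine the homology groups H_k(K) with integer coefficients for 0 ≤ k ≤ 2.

H_0 ≅ Z,  H_1 ≅ Z ⊕ Z/2Z,  H_2 = 0.

Fix the vertex order 1 < 2 < 3 < 4 < 5 < 6 < 7 < 8 < 9 and write every simplex with vertices in increasing order. Then dim K = 2 and the simplices of K are:

  0-simplices (9): [1], [2], [3], [4], [5], [6], [7], [8], [9]
  1-simplices (27): (27 of them)
  2-simplices (18): [1,3,4], [1,3,6], [1,4,9], [1,5,7], [1,5,9], [1,6,7], [2,3,4], [2,3,5], [2,4,7], [2,5,9], [2,7,8], [2,8,9], [3,5,8], [3,6,8], [4,6,7], [4,6,9], [5,7,8], [6,8,9]

so the chain groups are C_0 ≅ Z^9, C_1 ≅ Z^27, C_2 ≅ Z^18.

∂_1: C_1 → C_0 sends each edge [p,q] (with p < q) to q − p. For instance
  ∂[1,5] = [5] − [1].
As a 9×27 matrix over Z this has rank 8, with invariant factors (1,1,1,1,1,1,1,1).

∂_2: C_2 → C_1 sends each 2-simplex [p,q,r] to [q,r] − [p,r] + [p,q]. For instance
  ∂[2,5,9] = [5,9] − [2,9] + [2,5],
  ∂[2,3,4] = [3,4] − [2,4] + [2,3].
As a 27×18 matrix over Z this has rank 18, with invariant factors (1,1,1,1,1,1,1,1,1,1,1,1,1,1,1,1,1,2).

From H_k ≅ ker(∂_k) / im(∂_{k+1}) we obtain:

  H_0: rank C_0 − rank ∂_1 = 9 − 8 = 1, and the invariant factors of ∂_1 are all 1, so H_0 = Z.
  H_1: rank ker ∂_1 − rank ∂_2 = (27 − 8) − 18 = 1, and ∂_2 has invariant factor 2 > 1, so H_1 = Z ⊕ Z/2Z.
  H_2: rank ker ∂_2 − rank ∂_3 = (18 − 18) − 0 = 0, and there is no ∂_3, so H_2 = 0.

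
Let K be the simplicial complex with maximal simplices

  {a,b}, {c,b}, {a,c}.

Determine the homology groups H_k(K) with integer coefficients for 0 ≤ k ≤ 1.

We work with the vertex ordering a < b < c. The simplices of K, each written with vertices in increasing order, are:

  0-simplices (3): a, b, c
  1-simplices (3): ab, ac, bc

giving chain groups C_0 ≅ Z^3, C_1 ≅ Z^3.

Boundary ∂_1: C_1 → C_0 maps an edge to its endpoints' difference, ∂[p,q] = q − p.
This gives a 3×3 integer matrix of rank 2; reducing to Smith normal form yields diagonal entries (1,1).

Reading off H_k = ker ∂_k / im ∂_{k+1}:

  H_0: rank C_0 − rank ∂_1 = 3 − 2 = 1, and the invariant factors of ∂_1 are all 1, so H_0 = Z.
  H_1: rank ker ∂_1 − rank ∂_2 = (3 − 2) − 0 = 1, and there is no ∂_2, so H_1 = Z.

As a check, the Euler characteristic is 3 − 3 = 0, which agrees with 1 − 1 = 0.

H_0 = Z,  H_1 = Z.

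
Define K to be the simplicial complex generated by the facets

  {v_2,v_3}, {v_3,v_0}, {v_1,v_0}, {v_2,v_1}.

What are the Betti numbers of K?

Fix the vertex order v_0 < v_1 < v_2 < v_3 and write every simplex with vertices in increasing order. Then dim K = 1 and the simplices of K are:

  0-simplices (4): [v_0], [v_1], [v_2], [v_3]
  1-simplices (4): [v_0,v_1], [v_0,v_3], [v_1,v_2], [v_2,v_3]

so the chain groups are C_0 ≅ Z^4, C_1 ≅ Z^4.

The boundary map ∂_1: C_1 → C_0 maps an edge to its endpoints' difference, ∂[p,q] = q − p. For instance
  ∂[v_1,v_2] = [v_2] − [v_1].
The 4×4 boundary matrix has rank 3 and Smith normal form diag(1,1,1).

From H_k ≅ ker(∂_k) / im(∂_{k+1}) we obtain:

  H_0: rank C_0 − rank ∂_1 = 4 − 3 = 1, and the invariant factors of ∂_1 are all 1, so H_0 = Z.
  H_1: rank ker ∂_1 − rank ∂_2 = (4 − 3) − 0 = 1, and there is no ∂_2, so H_1 = Z.

As a check, the Euler characteristic is 4 − 4 = 0, which agrees with 1 − 1 = 0.

Hence the Betti numbers are b_0 = 1, b_1 = 1.

b_0 = 1, b_1 = 1.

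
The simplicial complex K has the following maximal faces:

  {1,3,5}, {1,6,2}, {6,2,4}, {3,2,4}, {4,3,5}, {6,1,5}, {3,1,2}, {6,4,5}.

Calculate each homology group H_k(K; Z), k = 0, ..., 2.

Order the vertices as 1 < 2 < 3 < 4 < 5 < 6. Listing each simplex with vertices in this order, K has dimension 2 with simplices:

  0-simplices (6): [1], [2], [3], [4], [5], [6]
  1-simplices (12): [1,2], [1,3], [1,5], [1,6], [2,3], [2,4], [2,6], [3,4], [3,5], [4,5], [4,6], [5,6]
  2-simplices (8): [1,2,3], [1,2,6], [1,3,5], [1,5,6], [2,3,4], [2,4,6], [3,4,5], [4,5,6]

Hence C_0 ≅ Z^6, C_1 ≅ Z^12, C_2 ≅ Z^8.

The boundary map ∂_1: C_1 → C_0 is given by ∂[p,q] = [q] − [p]. For instance
  ∂[2,6] = [6] − [2].
This gives a 6×12 integer matrix of rank 5; reducing to Smith normal form yields diagonal entries (1,1,1,1,1).

∂_2: C_2 → C_1 maps a triangle to the signed sum of its edges. For instance
  ∂[1,2,3] = [2,3] − [1,3] + [1,2],
  ∂[3,4,5] = [4,5] − [3,5] + [3,4].
As a 12×8 matrix over Z this has rank 7, with invariant factors (1,1,1,1,1,1,1).

Now H_k = ker ∂_k / im ∂_{k+1}, so:

  H_0: rank C_0 − rank ∂_1 = 6 − 5 = 1, and the invariant factors of ∂_1 are all 1, so H_0 ≅ Z.
  H_1: rank ker ∂_1 − rank ∂_2 = (12 − 5) − 7 = 0, and the invariant factors of ∂_2 are all 1, so H_1 ≅ 0.
  H_2: rank ker ∂_2 − rank ∂_3 = (8 − 7) − 0 = 1, and there is no ∂_3, so H_2 ≅ Z.

As a check, the Euler characteristic is 6 − 12 + 8 = 2, which agrees with 1 − 0 + 1 = 2.

H_0 = Z,  H_1 = 0,  H_2 = Z.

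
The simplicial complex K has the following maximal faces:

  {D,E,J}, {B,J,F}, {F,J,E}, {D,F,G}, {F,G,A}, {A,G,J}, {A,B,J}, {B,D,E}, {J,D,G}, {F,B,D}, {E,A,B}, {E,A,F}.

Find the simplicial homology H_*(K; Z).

Order the vertices as A < B < D < E < F < G < J. Listing each simplex with vertices in this order, K has dimension 2 with simplices:

  0-simplices (7): A, B, D, E, F, G, J
  1-simplices (18): AB, AE, AF, AG, AJ, BD, BE, BF, BJ, DE, DF, DG, DJ, EF, EJ, FG, FJ, GJ
  2-simplices (12): ABE, ABJ, AEF, AFG, AGJ, BDE, BDF, BFJ, DEJ, DFG, DGJ, EFJ

giving chain groups C_0 ≅ Z^7, C_1 ≅ Z^18, C_2 ≅ Z^12.

Boundary ∂_1: C_1 → C_0 sends each edge [p,q] (with p < q) to q − p. For instance
  ∂DJ = J − D.
The 7×18 boundary matrix has rank 6 and Smith normal form diag(1,1,1,1,1,1).

Boundary ∂_2: C_2 → C_1 maps a triangle to the signed sum of its edges. For instance
  ∂AEF = EF − AF + AE,
  ∂ABJ = BJ − AJ + AB.
This gives a 18×12 integer matrix of rank 12; reducing to Smith normal form yields diagonal entries (1,1,1,1,1,1,1,1,1,1,1,2).

From H_k ≅ ker(∂_k) / im(∂_{k+1}) we obtain:

  H_0: rank C_0 − rank ∂_1 = 7 − 6 = 1, and the invariant factors of ∂_1 are all 1, so H_0 ≅ Z.
  H_1: rank ker ∂_1 − rank ∂_2 = (18 − 6) − 12 = 0, and ∂_2 has invariant factor 2 > 1, so H_1 ≅ Z_2.
  H_2: rank ker ∂_2 − rank ∂_3 = (12 − 12) − 0 = 0, and there is no ∂_3, so H_2 ≅ 0.

H_0 = Z,  H_1 = Z_2,  H_2 = 0.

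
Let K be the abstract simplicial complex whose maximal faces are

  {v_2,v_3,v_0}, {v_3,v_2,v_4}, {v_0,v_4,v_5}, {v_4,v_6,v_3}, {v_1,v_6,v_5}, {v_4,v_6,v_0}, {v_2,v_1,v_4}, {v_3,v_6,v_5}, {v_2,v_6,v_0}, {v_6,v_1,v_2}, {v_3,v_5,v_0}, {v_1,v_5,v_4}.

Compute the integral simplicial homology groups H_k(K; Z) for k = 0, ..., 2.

We work with the vertex ordering v_0 < v_1 < v_2 < v_3 < v_4 < v_5 < v_6. The simplices of K, each written with vertices in increasing order, are:

  0-simplices (7): [v_0], [v_1], [v_2], [v_3], [v_4], [v_5], [v_6]
  1-simplices (18): (18 of them)
  2-simplices (12): (12 of them)

so the chain groups are C_0 ≅ Z^7, C_1 ≅ Z^18, C_2 ≅ Z^12.

∂_1: C_1 → C_0 maps an edge to its endpoints' difference, ∂[p,q] = q − p.
The resulting 7×18 matrix has rank 6, and its Smith normal form has invariant factors (1,1,1,1,1,1).

Boundary ∂_2: C_2 → C_1 maps a triangle to the signed sum of its edges. For instance
  ∂[v_0,v_4,v_6] = [v_4,v_6] − [v_0,v_6] + [v_0,v_4],
  ∂[v_0,v_2,v_3] = [v_2,v_3] − [v_0,v_3] + [v_0,v_2].
The resulting 18×12 matrix has rank 12, and its Smith normal form has invariant factors (1,1,1,1,1,1,1,1,1,1,1,2).

From H_k ≅ ker(∂_k) / im(∂_{k+1}) we obtain:

  H_0: rank C_0 − rank ∂_1 = 7 − 6 = 1, and the invariant factors of ∂_1 are all 1, so H_0 ≅ Z.
  H_1: rank ker ∂_1 − rank ∂_2 = (18 − 6) − 12 = 0, and ∂_2 has invariant factor 2 > 1, so H_1 ≅ Z/2.
  H_2: rank ker ∂_2 − rank ∂_3 = (12 − 12) − 0 = 0, and there is no ∂_3, so H_2 ≅ 0.

As a check, the Euler characteristic is 7 − 18 + 12 = 1, which agrees with 1 − 0 + 0 = 1.

H_0 = Z,  H_1 = Z/2,  H_2 = 0.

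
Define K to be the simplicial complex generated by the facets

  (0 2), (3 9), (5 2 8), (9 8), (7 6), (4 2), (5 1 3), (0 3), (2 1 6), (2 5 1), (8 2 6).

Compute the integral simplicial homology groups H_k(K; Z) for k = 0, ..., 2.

Take the total order 0 < 1 < 2 < 3 < 4 < 5 < 6 < 7 < 8 < 9 on the vertex set. Then K (dimension 2) consists of the simplices:

  0-simplices (10): [0], [1], [2], [3], [4], [5], [6], [7], [8], [9]
  1-simplices (16): [0,2], [0,3], [1,2], [1,3], [1,5], [1,6], [2,4], [2,5], [2,6], [2,8], [3,5], [3,9], [5,8], [6,7], [6,8], [8,9]
  2-simplices (5): [1,2,5], [1,2,6], [1,3,5], [2,5,8], [2,6,8]

so the chain groups are C_0 ≅ Z^10, C_1 ≅ Z^16, C_2 ≅ Z^5.

∂_1: C_1 → C_0 sends each edge [p,q] (with p < q) to q − p. For instance
  ∂[1,6] = [6] − [1].
This gives a 10×16 integer matrix of rank 9; reducing to Smith normal form yields diagonal entries (1,1,1,1,1,1,1,1,1).

The boundary map ∂_2: C_2 → C_1 sends each 2-simplex [p,q,r] to [q,r] − [p,r] + [p,q]. For instance
  ∂[1,2,6] = [2,6] − [1,6] + [1,2],
  ∂[1,2,5] = [2,5] − [1,5] + [1,2].
The resulting 16×5 matrix has rank 5, and its Smith normal form has invariant factors (1,1,1,1,1).

Computing H_k = (kernel of ∂_k) / (image of ∂_{k+1}):

  H_0: rank C_0 − rank ∂_1 = 10 − 9 = 1, and the invariant factors of ∂_1 are all 1, so H_0 ≅ Z.
  H_1: rank ker ∂_1 − rank ∂_2 = (16 − 9) − 5 = 2, and the invariant factors of ∂_2 are all 1, so H_1 ≅ Z^2.
  H_2: rank ker ∂_2 − rank ∂_3 = (5 − 5) − 0 = 0, and there is no ∂_3, so H_2 ≅ 0.

H_0 ≅ Z,  H_1 ≅ Z^2,  H_2 = 0.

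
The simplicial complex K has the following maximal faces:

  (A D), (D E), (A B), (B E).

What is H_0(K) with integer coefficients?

We work with the vertex ordering A < B < D < E. The simplices of K, each written with vertices in increasing order, are:

  0-simplices (4): A, B, D, E
  1-simplices (4): AB, AD, BE, DE

so the chain groups are C_0 ≅ Z^4, C_1 ≅ Z^4.

The boundary map ∂_1: C_1 → C_0 sends each edge [p,q] (with p < q) to q − p.
The resulting 4×4 matrix has rank 3, and its Smith normal form has invariant factors (1,1,1).

From H_k ≅ ker(∂_k) / im(∂_{k+1}) we obtain:

  H_0: rank C_0 − rank ∂_1 = 4 − 3 = 1, and the invariant factors of ∂_1 are all 1, so H_0 ≅ Z.

H_0 ≅ Z.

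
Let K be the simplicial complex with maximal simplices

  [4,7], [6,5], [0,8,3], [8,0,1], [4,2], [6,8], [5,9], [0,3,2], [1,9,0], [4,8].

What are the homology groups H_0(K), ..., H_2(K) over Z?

Fix the vertex order 0 < 1 < 2 < 3 < 4 < 5 < 6 < 7 < 8 < 9 and write every simplex with vertices in increasing order. Then dim K = 2 and the simplices of K are:

  0-simplices (10): [0], [1], [2], [3], [4], [5], [6], [7], [8], [9]
  1-simplices (15): [0,1], [0,2], [0,3], [0,8], [0,9], [1,8], [1,9], [2,3], [2,4], [3,8], [4,7], [4,8], [5,6], [5,9], [6,8]
  2-simplices (4): [0,1,8], [0,1,9], [0,2,3], [0,3,8]

Hence C_0 ≅ Z^10, C_1 ≅ Z^15, C_2 ≅ Z^4.

∂_1: C_1 → C_0 sends each edge [p,q] (with p < q) to q − p. For instance
  ∂[5,6] = [6] − [5].
The resulting 10×15 matrix has rank 9, and its Smith normal form has invariant factors (1,1,1,1,1,1,1,1,1).

The boundary map ∂_2: C_2 → C_1 acts by ∂[p,q,r] = [q,r] − [p,r] + [p,q]. For instance
  ∂[0,1,9] = [1,9] − [0,9] + [0,1],
  ∂[0,2,3] = [2,3] − [0,3] + [0,2].
The 15×4 boundary matrix has rank 4 and Smith normal form diag(1,1,1,1).

Now H_k = ker ∂_k / im ∂_{k+1}, so:

  H_0: rank C_0 − rank ∂_1 = 10 − 9 = 1, and the invariant factors of ∂_1 are all 1, so H_0 ≅ Z.
  H_1: rank ker ∂_1 − rank ∂_2 = (15 − 9) − 4 = 2, and the invariant factors of ∂_2 are all 1, so H_1 ≅ Z^2.
  H_2: rank ker ∂_2 − rank ∂_3 = (4 − 4) − 0 = 0, and there is no ∂_3, so H_2 ≅ 0.

As a check, the Euler characteristic is 10 − 15 + 4 = -1, which agrees with 1 − 2 + 0 = -1.

H_0 ≅ Z,  H_1 ≅ Z^2,  H_2 = 0.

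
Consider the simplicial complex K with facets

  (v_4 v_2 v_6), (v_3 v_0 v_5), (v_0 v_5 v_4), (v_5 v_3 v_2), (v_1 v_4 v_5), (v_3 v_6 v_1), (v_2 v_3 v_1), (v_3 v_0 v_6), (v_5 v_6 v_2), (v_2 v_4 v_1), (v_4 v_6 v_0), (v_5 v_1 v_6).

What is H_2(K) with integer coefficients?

H_2 ≅ 0.

We work with the vertex ordering v_0 < v_1 < v_2 < v_3 < v_4 < v_5 < v_6. The simplices of K, each written with vertices in increasing order, are:

  0-simplices (7): [v_0], [v_1], [v_2], [v_3], [v_4], [v_5], [v_6]
  1-simplices (18): (18 of them)
  2-simplices (12): (12 of them)

giving chain groups C_0 ≅ Z^7, C_1 ≅ Z^18, C_2 ≅ Z^12.

The boundary map ∂_1: C_1 → C_0 maps an edge to its endpoints' difference, ∂[p,q] = q − p.
The resulting 7×18 matrix has rank 6, and its Smith normal form has invariant factors (1,1,1,1,1,1).

∂_2: C_2 → C_1 maps a triangle to the signed sum of its edges. For instance
  ∂[v_1,v_4,v_5] = [v_4,v_5] − [v_1,v_5] + [v_1,v_4],
  ∂[v_0,v_3,v_5] = [v_3,v_5] − [v_0,v_5] + [v_0,v_3].
As a 18×12 matrix over Z this has rank 12, with invariant factors (1,1,1,1,1,1,1,1,1,1,1,2).

From H_k ≅ ker(∂_k) / im(∂_{k+1}) we obtain:

  H_2: rank ker ∂_2 − rank ∂_3 = (12 − 12) − 0 = 0, and there is no ∂_3, so H_2 ≅ 0.

(K is a triangulation of the real projective plane RP^2.)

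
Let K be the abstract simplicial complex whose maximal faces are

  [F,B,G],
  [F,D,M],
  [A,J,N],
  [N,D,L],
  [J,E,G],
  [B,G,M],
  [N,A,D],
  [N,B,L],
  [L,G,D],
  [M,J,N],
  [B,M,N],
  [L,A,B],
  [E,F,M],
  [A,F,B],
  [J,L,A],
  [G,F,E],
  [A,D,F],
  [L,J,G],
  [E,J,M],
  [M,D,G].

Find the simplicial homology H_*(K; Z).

H_0 = Z,  H_1 = Z ⊕ Z_2,  H_2 = 0.

Fix the vertex order A < B < D < E < F < G < J < L < M < N and write every simplex with vertices in increasing order. Then dim K = 2 and the simplices of K are:

  0-simplices (10): A, B, D, E, F, G, J, L, M, N
  1-simplices (30): AB, AD, AF, AJ, AL, AN, BF, BG, BL, BM, BN, DF, DG, DL, DM, DN, EF, EG, EJ, EM, FG, FM, GJ, GL, GM, JL, JM, JN, LN, MN
  2-simplices (20): ABF, ABL, ADF, ADN, AJL, AJN, BFG, BGM, BLN, BMN, DFM, DGL, DGM, DLN, EFG, EFM, EGJ, EJM, GJL, JMN

Hence C_0 ≅ Z^10, C_1 ≅ Z^30, C_2 ≅ Z^20.

The boundary map ∂_1: C_1 → C_0 sends each edge [p,q] (with p < q) to q − p. For instance
  ∂BG = G − B.
The resulting 10×30 matrix has rank 9, and its Smith normal form has invariant factors (1,1,1,1,1,1,1,1,1).

∂_2: C_2 → C_1 acts by ∂[p,q,r] = [q,r] − [p,r] + [p,q]. For instance
  ∂BGM = GM − BM + BG,
  ∂DGM = GM − DM + DG.
The 30×20 boundary matrix has rank 20 and Smith normal form diag(1,1,1,1,1,1,1,1,1,1,1,1,1,1,1,1,1,1,1,2).

Now H_k = ker ∂_k / im ∂_{k+1}, so:

  H_0: rank C_0 − rank ∂_1 = 10 − 9 = 1, and the invariant factors of ∂_1 are all 1, so H_0 = Z.
  H_1: rank ker ∂_1 − rank ∂_2 = (30 − 9) − 20 = 1, and ∂_2 has invariant factor 2 > 1, so H_1 = Z ⊕ Z_2.
  H_2: rank ker ∂_2 − rank ∂_3 = (20 − 20) − 0 = 0, and there is no ∂_3, so H_2 = 0.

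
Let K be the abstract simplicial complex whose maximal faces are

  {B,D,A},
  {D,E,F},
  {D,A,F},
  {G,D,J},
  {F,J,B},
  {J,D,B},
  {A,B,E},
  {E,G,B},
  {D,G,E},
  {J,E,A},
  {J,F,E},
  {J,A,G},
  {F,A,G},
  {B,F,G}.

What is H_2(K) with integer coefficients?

H_2 ≅ Z.

K has 7 vertices, 21 edges, 14 triangles.
rank ∂_2 = 13, rank ∂_3 = 0 ⇒ b_2 = 14 − 13 − 0 = 1. So H_2 = Z.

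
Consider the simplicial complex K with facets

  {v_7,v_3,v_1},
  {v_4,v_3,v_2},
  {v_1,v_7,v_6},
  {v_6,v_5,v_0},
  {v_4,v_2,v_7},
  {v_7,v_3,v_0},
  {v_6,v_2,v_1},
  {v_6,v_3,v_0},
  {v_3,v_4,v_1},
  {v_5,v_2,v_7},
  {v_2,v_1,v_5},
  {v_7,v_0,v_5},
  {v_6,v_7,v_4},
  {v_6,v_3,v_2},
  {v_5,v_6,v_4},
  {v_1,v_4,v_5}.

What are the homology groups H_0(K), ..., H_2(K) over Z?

H_0 ≅ Z,  H_1 ≅ Z^2,  H_2 ≅ Z.

We work with the vertex ordering v_0 < v_1 < v_2 < v_3 < v_4 < v_5 < v_6 < v_7. The simplices of K, each written with vertices in increasing order, are:

  0-simplices (8): [v_0], [v_1], [v_2], [v_3], [v_4], [v_5], [v_6], [v_7]
  1-simplices (24): (24 of them)
  2-simplices (16): (16 of them)

Hence C_0 ≅ Z^8, C_1 ≅ Z^24, C_2 ≅ Z^16.

Boundary ∂_1: C_1 → C_0 sends each edge [p,q] (with p < q) to q − p. For instance
  ∂[v_1,v_3] = [v_3] − [v_1].
As a 8×24 matrix over Z this has rank 7, with invariant factors (1,1,1,1,1,1,1).

The boundary map ∂_2: C_2 → C_1 maps a triangle to the signed sum of its edges. For instance
  ∂[v_2,v_3,v_4] = [v_3,v_4] − [v_2,v_4] + [v_2,v_3],
  ∂[v_1,v_6,v_7] = [v_6,v_7] − [v_1,v_7] + [v_1,v_6].
The resulting 24×16 matrix has rank 15, and its Smith normal form has invariant factors (1,1,1,1,1,1,1,1,1,1,1,1,1,1,1).

Computing H_k = (kernel of ∂_k) / (image of ∂_{k+1}):

  H_0: rank C_0 − rank ∂_1 = 8 − 7 = 1, and the invariant factors of ∂_1 are all 1, so H_0 = Z.
  H_1: rank ker ∂_1 − rank ∂_2 = (24 − 7) − 15 = 2, and the invariant factors of ∂_2 are all 1, so H_1 = Z^2.
  H_2: rank ker ∂_2 − rank ∂_3 = (16 − 15) − 0 = 1, and there is no ∂_3, so H_2 = Z.

(K is a triangulation of the torus T^2.)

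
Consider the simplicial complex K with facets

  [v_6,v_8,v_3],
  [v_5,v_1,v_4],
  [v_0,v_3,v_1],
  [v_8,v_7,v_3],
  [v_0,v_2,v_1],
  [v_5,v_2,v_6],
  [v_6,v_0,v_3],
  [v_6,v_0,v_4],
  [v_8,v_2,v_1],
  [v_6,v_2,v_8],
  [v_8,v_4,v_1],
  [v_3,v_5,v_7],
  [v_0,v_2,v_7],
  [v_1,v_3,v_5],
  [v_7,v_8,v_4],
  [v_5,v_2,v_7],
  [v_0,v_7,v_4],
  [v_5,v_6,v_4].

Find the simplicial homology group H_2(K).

Order the vertices as v_0 < v_1 < v_2 < v_3 < v_4 < v_5 < v_6 < v_7 < v_8. Listing each simplex with vertices in this order, K has dimension 2 with simplices:

  0-simplices (9): [v_0], [v_1], [v_2], [v_3], [v_4], [v_5], [v_6], [v_7], [v_8]
  1-simplices (27): (27 of them)
  2-simplices (18): (18 of them)

so the chain groups are C_0 ≅ Z^9, C_1 ≅ Z^27, C_2 ≅ Z^18.

The boundary map ∂_1: C_1 → C_0 is given by ∂[p,q] = [q] − [p]. For instance
  ∂[v_0,v_1] = [v_1] − [v_0].
The 9×27 boundary matrix has rank 8 and Smith normal form diag(1,1,1,1,1,1,1,1).

The boundary map ∂_2: C_2 → C_1 sends each 2-simplex [p,q,r] to [q,r] − [p,r] + [p,q]. For instance
  ∂[v_0,v_3,v_6] = [v_3,v_6] − [v_0,v_6] + [v_0,v_3],
  ∂[v_4,v_7,v_8] = [v_7,v_8] − [v_4,v_8] + [v_4,v_7].
This gives a 27×18 integer matrix of rank 17; reducing to Smith normal form yields diagonal entries (1,1,1,1,1,1,1,1,1,1,1,1,1,1,1,1,1).

Reading off H_k = ker ∂_k / im ∂_{k+1}:

  H_2: rank ker ∂_2 − rank ∂_3 = (18 − 17) − 0 = 1, and there is no ∂_3, so H_2 = Z.

(K is a triangulation of the torus T^2.)

H_2 ≅ Z.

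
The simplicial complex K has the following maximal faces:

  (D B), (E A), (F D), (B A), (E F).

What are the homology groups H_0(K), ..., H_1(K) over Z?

We work with the vertex ordering A < B < D < E < F. The simplices of K, each written with vertices in increasing order, are:

  0-simplices (5): A, B, D, E, F
  1-simplices (5): AB, AE, BD, DF, EF

so the chain groups are C_0 ≅ Z^5, C_1 ≅ Z^5.

The boundary map ∂_1: C_1 → C_0 maps an edge to its endpoints' difference, ∂[p,q] = q − p. For instance
  ∂AB = B − A.
The 5×5 boundary matrix has rank 4 and Smith normal form diag(1,1,1,1).

Now H_k = ker ∂_k / im ∂_{k+1}, so:

  H_0: rank C_0 − rank ∂_1 = 5 − 4 = 1, and the invariant factors of ∂_1 are all 1, so H_0 ≅ Z.
  H_1: rank ker ∂_1 − rank ∂_2 = (5 − 4) − 0 = 1, and there is no ∂_2, so H_1 ≅ Z.

H_0 ≅ Z,  H_1 ≅ Z.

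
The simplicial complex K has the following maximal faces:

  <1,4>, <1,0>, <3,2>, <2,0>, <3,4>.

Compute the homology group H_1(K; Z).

H_1 ≅ Z.

Take the total order 0 < 1 < 2 < 3 < 4 on the vertex set. Then K (dimension 1) consists of the simplices:

  0-simplices (5): [0], [1], [2], [3], [4]
  1-simplices (5): [0,1], [0,2], [1,4], [2,3], [3,4]

Hence C_0 ≅ Z^5, C_1 ≅ Z^5.

Boundary ∂_1: C_1 → C_0 sends each edge [p,q] (with p < q) to q − p.
The resulting 5×5 matrix has rank 4, and its Smith normal form has invariant factors (1,1,1,1).

Reading off H_k = ker ∂_k / im ∂_{k+1}:

  H_1: rank ker ∂_1 − rank ∂_2 = (5 − 4) − 0 = 1, and there is no ∂_2, so H_1 = Z.

(K is a triangulation of the circle S^1.)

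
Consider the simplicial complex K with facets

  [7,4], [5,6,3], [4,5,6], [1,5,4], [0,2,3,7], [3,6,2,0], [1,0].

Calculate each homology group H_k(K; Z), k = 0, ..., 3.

H_0 ≅ Z,  H_1 ≅ Z^2,  H_2 = 0,  H_3 = 0.

Order the vertices as 0 < 1 < 2 < 3 < 4 < 5 < 6 < 7. Listing each simplex with vertices in this order, K has dimension 3 with simplices:

  0-simplices (8): [0], [1], [2], [3], [4], [5], [6], [7]
  1-simplices (17): [0,1], [0,2], [0,3], [0,6], [0,7], [1,4], [1,5], [2,3], [2,6], [2,7], [3,5], [3,6], [3,7], [4,5], [4,6], [4,7], [5,6]
  2-simplices (10): [0,2,3], [0,2,6], [0,2,7], [0,3,6], [0,3,7], [1,4,5], [2,3,6], [2,3,7], [3,5,6], [4,5,6]
  3-simplices (2): [0,2,3,6], [0,2,3,7]

so the chain groups are C_0 ≅ Z^8, C_1 ≅ Z^17, C_2 ≅ Z^10, C_3 ≅ Z^2.

The boundary map ∂_1: C_1 → C_0 maps an edge to its endpoints' difference, ∂[p,q] = q − p.
The resulting 8×17 matrix has rank 7, and its Smith normal form has invariant factors (1,1,1,1,1,1,1).

Boundary ∂_2: C_2 → C_1 acts by ∂[p,q,r] = [q,r] − [p,r] + [p,q]. For instance
  ∂[2,3,7] = [3,7] − [2,7] + [2,3],
  ∂[4,5,6] = [5,6] − [4,6] + [4,5].
This gives a 17×10 integer matrix of rank 8; reducing to Smith normal form yields diagonal entries (1,1,1,1,1,1,1,1).

The boundary map ∂_3: C_3 → C_2 sends each 3-simplex σ to the alternating sum Σ_i (−1)^i (σ with its i-th vertex removed). For instance
  ∂[0,2,3,7] = [2,3,7] − [0,3,7] + [0,2,7] − [0,2,3],
  ∂[0,2,3,6] = [2,3,6] − [0,3,6] + [0,2,6] − [0,2,3].
The resulting 10×2 matrix has rank 2, and its Smith normal form has invariant factors (1,1).

Now H_k = ker ∂_k / im ∂_{k+1}, so:

  H_0: rank C_0 − rank ∂_1 = 8 − 7 = 1, and the invariant factors of ∂_1 are all 1, so H_0 ≅ Z.
  H_1: rank ker ∂_1 − rank ∂_2 = (17 − 7) − 8 = 2, and the invariant factors of ∂_2 are all 1, so H_1 ≅ Z^2.
  H_2: rank ker ∂_2 − rank ∂_3 = (10 − 8) − 2 = 0, and the invariant factors of ∂_3 are all 1, so H_2 ≅ 0.
  H_3: rank ker ∂_3 − rank ∂_4 = (2 − 2) − 0 = 0, and there is no ∂_4, so H_3 ≅ 0.

As a check, the Euler characteristic is 8 − 17 + 10 − 2 = -1, which agrees with 1 − 2 + 0 − 0 = -1.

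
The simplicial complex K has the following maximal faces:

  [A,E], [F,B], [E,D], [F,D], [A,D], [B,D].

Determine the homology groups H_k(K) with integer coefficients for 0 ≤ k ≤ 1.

H_0 = Z,  H_1 = Z^2.

Take the total order A < B < D < E < F on the vertex set. Then K (dimension 1) consists of the simplices:

  0-simplices (5): A, B, D, E, F
  1-simplices (6): AD, AE, BD, BF, DE, DF

Hence C_0 ≅ Z^5, C_1 ≅ Z^6.

∂_1: C_1 → C_0 sends each edge [p,q] (with p < q) to q − p.
The resulting 5×6 matrix has rank 4, and its Smith normal form has invariant factors (1,1,1,1).

Computing H_k = (kernel of ∂_k) / (image of ∂_{k+1}):

  H_0: rank C_0 − rank ∂_1 = 5 − 4 = 1, and the invariant factors of ∂_1 are all 1, so H_0 = Z.
  H_1: rank ker ∂_1 − rank ∂_2 = (6 − 4) − 0 = 2, and there is no ∂_2, so H_1 = Z^2.

As a check, the Euler characteristic is 5 − 6 = -1, which agrees with 1 − 2 = -1.
(K is a triangulation of a wedge of 2 circles.)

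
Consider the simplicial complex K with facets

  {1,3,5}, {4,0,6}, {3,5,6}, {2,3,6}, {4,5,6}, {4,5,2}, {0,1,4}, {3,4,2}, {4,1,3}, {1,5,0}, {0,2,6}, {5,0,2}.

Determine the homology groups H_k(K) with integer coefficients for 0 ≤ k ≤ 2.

H_0 ≅ Z,  H_1 ≅ Z/2,  H_2 = 0.

Take the total order 0 < 1 < 2 < 3 < 4 < 5 < 6 on the vertex set. Then K (dimension 2) consists of the simplices:

  0-simplices (7): [0], [1], [2], [3], [4], [5], [6]
  1-simplices (18): [0,1], [0,2], [0,4], [0,5], [0,6], [1,3], [1,4], [1,5], [2,3], [2,4], [2,5], [2,6], [3,4], [3,5], [3,6], [4,5], [4,6], [5,6]
  2-simplices (12): [0,1,4], [0,1,5], [0,2,5], [0,2,6], [0,4,6], [1,3,4], [1,3,5], [2,3,4], [2,3,6], [2,4,5], [3,5,6], [4,5,6]

Hence C_0 ≅ Z^7, C_1 ≅ Z^18, C_2 ≅ Z^12.

The boundary map ∂_1: C_1 → C_0 is given by ∂[p,q] = [q] − [p].
This gives a 7×18 integer matrix of rank 6; reducing to Smith normal form yields diagonal entries (1,1,1,1,1,1).

The boundary map ∂_2: C_2 → C_1 maps a triangle to the signed sum of its edges. For instance
  ∂[1,3,5] = [3,5] − [1,5] + [1,3],
  ∂[3,5,6] = [5,6] − [3,6] + [3,5].
As a 18×12 matrix over Z this has rank 12, with invariant factors (1,1,1,1,1,1,1,1,1,1,1,2).

Reading off H_k = ker ∂_k / im ∂_{k+1}:

  H_0: rank C_0 − rank ∂_1 = 7 − 6 = 1, and the invariant factors of ∂_1 are all 1, so H_0 = Z.
  H_1: rank ker ∂_1 − rank ∂_2 = (18 − 6) − 12 = 0, and ∂_2 has invariant factor 2 > 1, so H_1 = Z/2.
  H_2: rank ker ∂_2 − rank ∂_3 = (12 − 12) − 0 = 0, and there is no ∂_3, so H_2 = 0.

As a check, the Euler characteristic is 7 − 18 + 12 = 1, which agrees with 1 − 0 + 0 = 1.
(K is a triangulation of the real projective plane RP^2.)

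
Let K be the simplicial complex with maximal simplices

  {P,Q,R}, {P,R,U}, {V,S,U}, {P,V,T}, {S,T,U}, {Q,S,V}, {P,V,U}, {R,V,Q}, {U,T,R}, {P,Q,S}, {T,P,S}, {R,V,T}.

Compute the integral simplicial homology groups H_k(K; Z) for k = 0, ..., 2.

Order the vertices as P < Q < R < S < T < U < V. Listing each simplex with vertices in this order, K has dimension 2 with simplices:

  0-simplices (7): P, Q, R, S, T, U, V
  1-simplices (18): PQ, PR, PS, PT, PU, PV, QR, QS, QV, RT, RU, RV, ST, SU, SV, TU, TV, UV
  2-simplices (12): PQR, PQS, PRU, PST, PTV, PUV, QRV, QSV, RTU, RTV, STU, SUV

giving chain groups C_0 ≅ Z^7, C_1 ≅ Z^18, C_2 ≅ Z^12.

∂_1: C_1 → C_0 maps an edge to its endpoints' difference, ∂[p,q] = q − p. For instance
  ∂UV = V − U.
The resulting 7×18 matrix has rank 6, and its Smith normal form has invariant factors (1,1,1,1,1,1).

The boundary map ∂_2: C_2 → C_1 maps a triangle to the signed sum of its edges. For instance
  ∂STU = TU − SU + ST,
  ∂PST = ST − PT + PS.
The 18×12 boundary matrix has rank 12 and Smith normal form diag(1,1,1,1,1,1,1,1,1,1,1,2).

Computing H_k = (kernel of ∂_k) / (image of ∂_{k+1}):

  H_0: rank C_0 − rank ∂_1 = 7 − 6 = 1, and the invariant factors of ∂_1 are all 1, so H_0 = Z.
  H_1: rank ker ∂_1 − rank ∂_2 = (18 − 6) − 12 = 0, and ∂_2 has invariant factor 2 > 1, so H_1 = Z_2.
  H_2: rank ker ∂_2 − rank ∂_3 = (12 − 12) − 0 = 0, and there is no ∂_3, so H_2 = 0.

H_0 ≅ Z,  H_1 ≅ Z_2,  H_2 = 0.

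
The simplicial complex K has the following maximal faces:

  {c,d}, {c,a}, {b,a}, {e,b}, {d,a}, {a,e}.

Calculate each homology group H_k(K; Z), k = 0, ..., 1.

H_0 ≅ Z,  H_1 ≅ Z^2.

Take the total order a < b < c < d < e on the vertex set. Then K (dimension 1) consists of the simplices:

  0-simplices (5): a, b, c, d, e
  1-simplices (6): ab, ac, ad, ae, be, cd

giving chain groups C_0 ≅ Z^5, C_1 ≅ Z^6.

∂_1: C_1 → C_0 sends each edge [p,q] (with p < q) to q − p. For instance
  ∂ac = c − a.
The 5×6 boundary matrix has rank 4 and Smith normal form diag(1,1,1,1).

Computing H_k = (kernel of ∂_k) / (image of ∂_{k+1}):

  H_0: rank C_0 − rank ∂_1 = 5 − 4 = 1, and the invariant factors of ∂_1 are all 1, so H_0 ≅ Z.
  H_1: rank ker ∂_1 − rank ∂_2 = (6 − 4) − 0 = 2, and there is no ∂_2, so H_1 ≅ Z^2.

As a check, the Euler characteristic is 5 − 6 = -1, which agrees with 1 − 2 = -1.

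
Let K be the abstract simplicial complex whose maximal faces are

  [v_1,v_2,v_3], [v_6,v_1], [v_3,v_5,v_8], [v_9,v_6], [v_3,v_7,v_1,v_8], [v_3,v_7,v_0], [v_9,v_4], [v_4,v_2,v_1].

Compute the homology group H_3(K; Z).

H_3 = 0.

Fix the vertex order v_0 < v_1 < v_2 < v_3 < v_4 < v_5 < v_6 < v_7 < v_8 < v_9 and write every simplex with vertices in increasing order. Then dim K = 3 and the simplices of K are:

  0-simplices (10): [v_0], [v_1], [v_2], [v_3], [v_4], [v_5], [v_6], [v_7], [v_8], [v_9]
  1-simplices (17): (17 of them)
  2-simplices (8): [v_0,v_3,v_7], [v_1,v_2,v_3], [v_1,v_2,v_4], [v_1,v_3,v_7], [v_1,v_3,v_8], [v_1,v_7,v_8], [v_3,v_5,v_8], [v_3,v_7,v_8]
  3-simplices (1): [v_1,v_3,v_7,v_8]

so the chain groups are C_0 ≅ Z^10, C_1 ≅ Z^17, C_2 ≅ Z^8, C_3 ≅ Z^1.

∂_1: C_1 → C_0 is given by ∂[p,q] = [q] − [p]. For instance
  ∂[v_1,v_3] = [v_3] − [v_1].
The resulting 10×17 matrix has rank 9, and its Smith normal form has invariant factors (1,1,1,1,1,1,1,1,1).

∂_2: C_2 → C_1 acts by ∂[p,q,r] = [q,r] − [p,r] + [p,q]. For instance
  ∂[v_0,v_3,v_7] = [v_3,v_7] − [v_0,v_7] + [v_0,v_3],
  ∂[v_1,v_7,v_8] = [v_7,v_8] − [v_1,v_8] + [v_1,v_7].
As a 17×8 matrix over Z this has rank 7, with invariant factors (1,1,1,1,1,1,1).

The boundary map ∂_3: C_3 → C_2 sends each 3-simplex σ to the alternating sum Σ_i (−1)^i (σ with its i-th vertex removed). For instance
  ∂[v_1,v_3,v_7,v_8] = [v_3,v_7,v_8] − [v_1,v_7,v_8] + [v_1,v_3,v_8] − [v_1,v_3,v_7].
This gives a 8×1 integer matrix of rank 1; reducing to Smith normal form yields diagonal entries (1).

Now H_k = ker ∂_k / im ∂_{k+1}, so:

  H_3: rank ker ∂_3 − rank ∂_4 = (1 − 1) − 0 = 0, and there is no ∂_4, so H_3 ≅ 0.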